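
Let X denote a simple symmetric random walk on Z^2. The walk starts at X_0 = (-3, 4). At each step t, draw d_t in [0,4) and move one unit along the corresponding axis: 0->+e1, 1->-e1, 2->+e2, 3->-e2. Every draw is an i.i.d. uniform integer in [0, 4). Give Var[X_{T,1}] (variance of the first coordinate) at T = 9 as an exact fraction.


9/2

Outcome values over d=0..3: [1, -1, 0, 0]
Σy = 0, Σy² = 2, M = 4
μ = 0/4 = 0,  σ² = 2/4 − (0)² = 1/2
Independent increments: Var[X_9] = 9·σ² = 9·(1/2) = 9/2


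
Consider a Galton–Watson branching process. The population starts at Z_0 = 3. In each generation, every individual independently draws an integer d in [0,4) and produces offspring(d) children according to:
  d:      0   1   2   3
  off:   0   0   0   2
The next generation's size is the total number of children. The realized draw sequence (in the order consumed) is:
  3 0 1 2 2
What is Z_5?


gen 0: Z_0=3, draws=[3, 0, 1], offspring=[2, 0, 0], Z_1=2
gen 1: Z_1=2, draws=[2, 2], offspring=[0, 0], Z_2=0
gen 2: Z_2=0, draws=[], offspring=[], Z_3=0
gen 3: Z_3=0, draws=[], offspring=[], Z_4=0
gen 4: Z_4=0, draws=[], offspring=[], Z_5=0

0


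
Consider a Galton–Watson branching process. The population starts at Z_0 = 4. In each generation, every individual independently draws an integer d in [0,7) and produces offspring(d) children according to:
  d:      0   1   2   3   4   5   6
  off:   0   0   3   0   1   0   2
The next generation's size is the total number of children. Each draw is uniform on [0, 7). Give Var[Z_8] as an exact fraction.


283610406343680/33232930569601

Outcome values over d=0..6: [0, 0, 3, 0, 1, 0, 2]
Σy = 6, Σy² = 14, M = 7
μ = 6/7 = 6/7,  σ² = 14/7 − (6/7)² = 62/49
V_0 = 0, E_0 = 4
V_1 = 62/49·E_0 + (6/7)²·V_0 = 248/49;  E_1 = 24/7
V_2 = 62/49·E_1 + (6/7)²·V_1 = 19344/2401;  E_2 = 144/49
V_3 = 62/49·E_2 + (6/7)²·V_2 = 1133856/117649;  E_3 = 864/343
V_4 = 62/49·E_3 + (6/7)²·V_3 = 59192640/5764801;  E_4 = 5184/2401
V_5 = 62/49·E_4 + (6/7)²·V_4 = 2902635648/282475249;  E_5 = 31104/16807
V_6 = 62/49·E_5 + (6/7)²·V_5 = 136906308864/13841287201;  E_6 = 186624/117649
V_7 = 62/49·E_6 + (6/7)²·V_6 = 6289906991616/678223072849;  E_7 = 1119744/823543
V_8 = 62/49·E_7 + (6/7)²·V_7 = 283610406343680/33232930569601;  E_8 = 6718464/5764801


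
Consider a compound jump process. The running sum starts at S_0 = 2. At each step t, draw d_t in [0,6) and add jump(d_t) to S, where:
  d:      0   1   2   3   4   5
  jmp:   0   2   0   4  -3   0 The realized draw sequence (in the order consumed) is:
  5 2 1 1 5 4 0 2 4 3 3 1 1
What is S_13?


12

t=0: S=2, d=5, jump=0, S_1=2
t=1: S=2, d=2, jump=0, S_2=2
t=2: S=2, d=1, jump=2, S_3=4
t=3: S=4, d=1, jump=2, S_4=6
t=4: S=6, d=5, jump=0, S_5=6
t=5: S=6, d=4, jump=-3, S_6=3
t=6: S=3, d=0, jump=0, S_7=3
t=7: S=3, d=2, jump=0, S_8=3
t=8: S=3, d=4, jump=-3, S_9=0
t=9: S=0, d=3, jump=4, S_10=4
t=10: S=4, d=3, jump=4, S_11=8
t=11: S=8, d=1, jump=2, S_12=10
t=12: S=10, d=1, jump=2, S_13=12


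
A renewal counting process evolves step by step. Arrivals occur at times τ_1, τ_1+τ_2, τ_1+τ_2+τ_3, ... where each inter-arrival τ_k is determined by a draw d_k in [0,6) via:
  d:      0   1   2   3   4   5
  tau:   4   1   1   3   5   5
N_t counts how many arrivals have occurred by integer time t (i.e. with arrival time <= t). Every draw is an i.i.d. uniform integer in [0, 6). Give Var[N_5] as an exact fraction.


Inter-arrival values over d=0..5: [4, 1, 1, 3, 5, 5]
Each d has probability 1/6, so the pmf of τ is: f(1) = 1/3, f(3) = 1/6, f(4) = 1/6, f(5) = 1/3
Let p_n(j) = P(N_n = j), with p_0 = [1]. Condition on τ_1: p_n(0) = P(τ > n), and for j >= 1, p_n(j) = Σ_{k<=n} f(k)·p_{n−k}(j−1)
p_1 = [2/3, 1/3]  (j = 0..1)
p_2 = [2/3, 2/9, 1/9]  (j = 0..2)
p_3 = [1/2, 7/18, 2/27, 1/27]  (j = 0..3)
p_4 = [1/3, 4/9, 5/27, 2/81, 1/81]  (j = 0..4)
p_5 = [0, 2/3, 13/54, 13/162, 2/243, 1/243]  (j = 0..5)
E[N_5] = Σ j·p_5(j) = 701/486;  E[N_5²] = Σ j²·p_5(j) = 419/162
Var[N_5] = 419/162 − (701/486)² = 119501/236196

119501/236196


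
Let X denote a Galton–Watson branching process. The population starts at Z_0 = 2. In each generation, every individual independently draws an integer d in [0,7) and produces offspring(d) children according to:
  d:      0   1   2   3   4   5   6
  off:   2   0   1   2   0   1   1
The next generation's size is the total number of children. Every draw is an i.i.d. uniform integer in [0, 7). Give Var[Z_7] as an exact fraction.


Outcome values over d=0..6: [2, 0, 1, 2, 0, 1, 1]
Σy = 7, Σy² = 11, M = 7
μ = 7/7 = 1,  σ² = 11/7 − (1)² = 4/7
V_0 = 0, E_0 = 2
V_1 = 4/7·E_0 + (1)²·V_0 = 8/7;  E_1 = 2
V_2 = 4/7·E_1 + (1)²·V_1 = 16/7;  E_2 = 2
V_3 = 4/7·E_2 + (1)²·V_2 = 24/7;  E_3 = 2
V_4 = 4/7·E_3 + (1)²·V_3 = 32/7;  E_4 = 2
V_5 = 4/7·E_4 + (1)²·V_4 = 40/7;  E_5 = 2
V_6 = 4/7·E_5 + (1)²·V_5 = 48/7;  E_6 = 2
V_7 = 4/7·E_6 + (1)²·V_6 = 8;  E_7 = 2

8


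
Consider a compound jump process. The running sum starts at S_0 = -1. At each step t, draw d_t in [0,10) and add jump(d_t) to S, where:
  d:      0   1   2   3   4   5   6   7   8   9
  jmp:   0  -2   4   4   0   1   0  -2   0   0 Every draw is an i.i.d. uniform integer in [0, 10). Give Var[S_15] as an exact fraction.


Outcome values over d=0..9: [0, -2, 4, 4, 0, 1, 0, -2, 0, 0]
Σy = 5, Σy² = 41, M = 10
μ = 5/10 = 1/2,  σ² = 41/10 − (1/2)² = 77/20
Independent increments: Var[S_15] = 15·σ² = 15·(77/20) = 231/4

231/4


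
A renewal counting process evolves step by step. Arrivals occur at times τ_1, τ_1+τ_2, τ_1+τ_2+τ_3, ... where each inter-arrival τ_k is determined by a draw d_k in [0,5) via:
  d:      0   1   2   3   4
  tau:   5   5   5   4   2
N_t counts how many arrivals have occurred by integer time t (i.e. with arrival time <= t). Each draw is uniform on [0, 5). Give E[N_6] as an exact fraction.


Inter-arrival values over d=0..4: [5, 5, 5, 4, 2]
Each d has probability 1/5, so the pmf of τ is: f(2) = 1/5, f(4) = 1/5, f(5) = 3/5
Renewal equation for m(n) = E[N_n]: condition on τ_1 = k (if k <= n, one arrival plus a fresh copy on the remaining n−k steps): m(n) = F(n) + Σ_{k<=n} f(k)·m(n−k), where F(n) = P(τ <= n) and m(0) = 0
m(1) = F(1) = 0
m(2) = F(2) = 1/5
m(3) = F(3) = 1/5
m(4) = F(4) + f(2)·m(2) = 2/5 + 1/5·1/5 = 11/25
m(5) = F(5) + f(2)·m(3) = 1 + 1/5·1/5 = 26/25
m(6) = F(6) + f(2)·m(4) + f(4)·m(2) = 1 + 1/5·11/25 + 1/5·1/5 = 141/125
E[N_6] = m(6) = 141/125

141/125


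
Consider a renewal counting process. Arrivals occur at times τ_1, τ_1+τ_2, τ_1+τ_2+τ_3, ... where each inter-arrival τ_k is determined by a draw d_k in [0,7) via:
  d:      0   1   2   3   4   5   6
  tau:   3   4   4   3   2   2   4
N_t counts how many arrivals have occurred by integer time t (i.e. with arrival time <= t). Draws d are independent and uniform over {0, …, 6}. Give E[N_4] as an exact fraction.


Inter-arrival values over d=0..6: [3, 4, 4, 3, 2, 2, 4]
Each d has probability 1/7, so the pmf of τ is: f(2) = 2/7, f(3) = 2/7, f(4) = 3/7
Renewal equation for m(n) = E[N_n]: condition on τ_1 = k (if k <= n, one arrival plus a fresh copy on the remaining n−k steps): m(n) = F(n) + Σ_{k<=n} f(k)·m(n−k), where F(n) = P(τ <= n) and m(0) = 0
m(1) = F(1) = 0
m(2) = F(2) = 2/7
m(3) = F(3) = 4/7
m(4) = F(4) + f(2)·m(2) = 1 + 2/7·2/7 = 53/49
E[N_4] = m(4) = 53/49

53/49


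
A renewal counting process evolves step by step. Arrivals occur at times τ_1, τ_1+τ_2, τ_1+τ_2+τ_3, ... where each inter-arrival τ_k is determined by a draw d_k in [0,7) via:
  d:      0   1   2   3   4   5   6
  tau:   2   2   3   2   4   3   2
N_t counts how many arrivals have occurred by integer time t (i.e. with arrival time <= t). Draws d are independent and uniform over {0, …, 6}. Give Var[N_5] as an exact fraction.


544/2401

Inter-arrival values over d=0..6: [2, 2, 3, 2, 4, 3, 2]
Each d has probability 1/7, so the pmf of τ is: f(2) = 4/7, f(3) = 2/7, f(4) = 1/7
Let p_n(j) = P(N_n = j), with p_0 = [1]. Condition on τ_1: p_n(0) = P(τ > n), and for j >= 1, p_n(j) = Σ_{k<=n} f(k)·p_{n−k}(j−1)
p_1 = [1]  (j = 0)
p_2 = [3/7, 4/7]  (j = 0..1)
p_3 = [1/7, 6/7]  (j = 0..1)
p_4 = [0, 33/49, 16/49]  (j = 0..2)
p_5 = [0, 17/49, 32/49]  (j = 0..2)
E[N_5] = Σ j·p_5(j) = 81/49;  E[N_5²] = Σ j²·p_5(j) = 145/49
Var[N_5] = 145/49 − (81/49)² = 544/2401


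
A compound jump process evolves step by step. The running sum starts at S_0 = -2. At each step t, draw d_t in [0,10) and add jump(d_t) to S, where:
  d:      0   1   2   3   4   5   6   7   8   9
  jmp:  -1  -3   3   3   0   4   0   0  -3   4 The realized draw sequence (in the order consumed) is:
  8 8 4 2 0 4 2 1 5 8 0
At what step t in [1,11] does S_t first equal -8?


2

t=0: S=-2, d=8, jump=-3, S_1=-5
t=1: S=-5, d=8, jump=-3, S_2=-8
t=2: S=-8, d=4, jump=0, S_3=-8
t=3: S=-8, d=2, jump=3, S_4=-5
t=4: S=-5, d=0, jump=-1, S_5=-6
t=5: S=-6, d=4, jump=0, S_6=-6
t=6: S=-6, d=2, jump=3, S_7=-3
t=7: S=-3, d=1, jump=-3, S_8=-6
t=8: S=-6, d=5, jump=4, S_9=-2
t=9: S=-2, d=8, jump=-3, S_10=-5
t=10: S=-5, d=0, jump=-1, S_11=-6


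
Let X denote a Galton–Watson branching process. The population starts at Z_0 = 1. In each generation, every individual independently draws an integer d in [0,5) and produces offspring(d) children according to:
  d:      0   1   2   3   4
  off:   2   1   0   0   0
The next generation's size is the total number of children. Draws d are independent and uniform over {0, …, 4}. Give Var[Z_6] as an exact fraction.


Outcome values over d=0..4: [2, 1, 0, 0, 0]
Σy = 3, Σy² = 5, M = 5
μ = 3/5 = 3/5,  σ² = 5/5 − (3/5)² = 16/25
V_0 = 0, E_0 = 1
V_1 = 16/25·E_0 + (3/5)²·V_0 = 16/25;  E_1 = 3/5
V_2 = 16/25·E_1 + (3/5)²·V_1 = 384/625;  E_2 = 9/25
V_3 = 16/25·E_2 + (3/5)²·V_2 = 7056/15625;  E_3 = 27/125
V_4 = 16/25·E_3 + (3/5)²·V_3 = 117504/390625;  E_4 = 81/625
V_5 = 16/25·E_4 + (3/5)²·V_4 = 1867536/9765625;  E_5 = 243/3125
V_6 = 16/25·E_5 + (3/5)²·V_5 = 28957824/244140625;  E_6 = 729/15625

28957824/244140625


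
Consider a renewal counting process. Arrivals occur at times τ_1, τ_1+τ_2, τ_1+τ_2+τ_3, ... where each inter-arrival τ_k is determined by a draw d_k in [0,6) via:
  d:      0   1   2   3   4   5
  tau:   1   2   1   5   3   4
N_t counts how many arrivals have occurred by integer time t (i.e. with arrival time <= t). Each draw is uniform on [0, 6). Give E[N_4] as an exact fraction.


421/324

Inter-arrival values over d=0..5: [1, 2, 1, 5, 3, 4]
Each d has probability 1/6, so the pmf of τ is: f(1) = 1/3, f(2) = 1/6, f(3) = 1/6, f(4) = 1/6, f(5) = 1/6
Renewal equation for m(n) = E[N_n]: condition on τ_1 = k (if k <= n, one arrival plus a fresh copy on the remaining n−k steps): m(n) = F(n) + Σ_{k<=n} f(k)·m(n−k), where F(n) = P(τ <= n) and m(0) = 0
m(1) = F(1) = 1/3
m(2) = F(2) + f(1)·m(1) = 1/2 + 1/3·1/3 = 11/18
m(3) = F(3) + f(1)·m(2) + f(2)·m(1) = 2/3 + 1/3·11/18 + 1/6·1/3 = 25/27
m(4) = F(4) + f(1)·m(3) + f(2)·m(2) + f(3)·m(1) = 5/6 + 1/3·25/27 + 1/6·11/18 + 1/6·1/3 = 421/324
E[N_4] = m(4) = 421/324


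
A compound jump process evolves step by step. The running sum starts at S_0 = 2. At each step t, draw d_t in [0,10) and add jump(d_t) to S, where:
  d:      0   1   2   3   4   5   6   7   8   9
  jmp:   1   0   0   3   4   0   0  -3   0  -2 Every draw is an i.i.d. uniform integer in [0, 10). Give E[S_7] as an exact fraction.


41/10

Outcome values over d=0..9: [1, 0, 0, 3, 4, 0, 0, -3, 0, -2]
Σy = 3, Σy² = 39, M = 10
μ = 3/10 = 3/10,  σ² = 39/10 − (3/10)² = 381/100
E[S_7] = 2 + 7·(3/10) = 41/10


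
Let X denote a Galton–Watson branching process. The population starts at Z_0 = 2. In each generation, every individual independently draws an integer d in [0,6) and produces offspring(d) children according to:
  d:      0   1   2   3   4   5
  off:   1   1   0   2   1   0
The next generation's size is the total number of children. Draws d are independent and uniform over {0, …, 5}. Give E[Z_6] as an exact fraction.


15625/23328

Outcome values over d=0..5: [1, 1, 0, 2, 1, 0]
Σy = 5, Σy² = 7, M = 6
μ = 5/6 = 5/6,  σ² = 7/6 − (5/6)² = 17/36
E[Z_0] = 2
E[Z_1] = 5/6·E[Z_0] = 5/3
E[Z_2] = 5/6·E[Z_1] = 25/18
E[Z_3] = 5/6·E[Z_2] = 125/108
E[Z_4] = 5/6·E[Z_3] = 625/648
E[Z_5] = 5/6·E[Z_4] = 3125/3888
E[Z_6] = 5/6·E[Z_5] = 15625/23328


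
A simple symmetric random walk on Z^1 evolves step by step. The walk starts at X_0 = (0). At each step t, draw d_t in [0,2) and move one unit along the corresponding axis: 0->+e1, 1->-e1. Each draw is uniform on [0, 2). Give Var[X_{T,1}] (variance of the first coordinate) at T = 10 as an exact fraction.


Outcome values over d=0..1: [1, -1]
Σy = 0, Σy² = 2, M = 2
μ = 0/2 = 0,  σ² = 2/2 − (0)² = 1
Independent increments: Var[X_10] = 10·σ² = 10·(1) = 10

10


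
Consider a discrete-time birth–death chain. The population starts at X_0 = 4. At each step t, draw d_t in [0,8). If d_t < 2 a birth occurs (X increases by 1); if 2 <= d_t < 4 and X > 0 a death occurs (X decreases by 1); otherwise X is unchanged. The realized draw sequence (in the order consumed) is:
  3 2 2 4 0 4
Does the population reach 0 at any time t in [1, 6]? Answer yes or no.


t=0: X=4, d=3 → death, X_1=3
t=1: X=3, d=2 → death, X_2=2
t=2: X=2, d=2 → death, X_3=1
t=3: X=1, d=4 → hold, X_4=1
t=4: X=1, d=0 → birth, X_5=2
t=5: X=2, d=4 → hold, X_6=2

no


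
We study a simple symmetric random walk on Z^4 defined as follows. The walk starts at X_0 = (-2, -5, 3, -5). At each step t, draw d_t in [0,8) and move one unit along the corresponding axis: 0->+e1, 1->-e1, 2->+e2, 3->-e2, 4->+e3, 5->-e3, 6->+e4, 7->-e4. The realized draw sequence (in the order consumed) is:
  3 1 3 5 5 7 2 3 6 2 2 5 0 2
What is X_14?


(-2, -4, 0, -5)

t=0: X=(-2, -5, 3, -5), d=3 → -e2, X_1=(-2, -6, 3, -5)
t=1: X=(-2, -6, 3, -5), d=1 → -e1, X_2=(-3, -6, 3, -5)
t=2: X=(-3, -6, 3, -5), d=3 → -e2, X_3=(-3, -7, 3, -5)
t=3: X=(-3, -7, 3, -5), d=5 → -e3, X_4=(-3, -7, 2, -5)
t=4: X=(-3, -7, 2, -5), d=5 → -e3, X_5=(-3, -7, 1, -5)
t=5: X=(-3, -7, 1, -5), d=7 → -e4, X_6=(-3, -7, 1, -6)
t=6: X=(-3, -7, 1, -6), d=2 → +e2, X_7=(-3, -6, 1, -6)
t=7: X=(-3, -6, 1, -6), d=3 → -e2, X_8=(-3, -7, 1, -6)
t=8: X=(-3, -7, 1, -6), d=6 → +e4, X_9=(-3, -7, 1, -5)
t=9: X=(-3, -7, 1, -5), d=2 → +e2, X_10=(-3, -6, 1, -5)
t=10: X=(-3, -6, 1, -5), d=2 → +e2, X_11=(-3, -5, 1, -5)
t=11: X=(-3, -5, 1, -5), d=5 → -e3, X_12=(-3, -5, 0, -5)
t=12: X=(-3, -5, 0, -5), d=0 → +e1, X_13=(-2, -5, 0, -5)
t=13: X=(-2, -5, 0, -5), d=2 → +e2, X_14=(-2, -4, 0, -5)


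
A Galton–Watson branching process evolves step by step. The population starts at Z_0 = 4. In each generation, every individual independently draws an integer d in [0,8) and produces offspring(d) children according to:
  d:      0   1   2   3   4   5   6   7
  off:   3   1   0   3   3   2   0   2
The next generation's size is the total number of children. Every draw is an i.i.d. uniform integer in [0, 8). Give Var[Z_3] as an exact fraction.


Outcome values over d=0..7: [3, 1, 0, 3, 3, 2, 0, 2]
Σy = 14, Σy² = 36, M = 8
μ = 14/8 = 7/4,  σ² = 36/8 − (7/4)² = 23/16
V_0 = 0, E_0 = 4
V_1 = 23/16·E_0 + (7/4)²·V_0 = 23/4;  E_1 = 7
V_2 = 23/16·E_1 + (7/4)²·V_1 = 1771/64;  E_2 = 49/4
V_3 = 23/16·E_2 + (7/4)²·V_2 = 104811/1024;  E_3 = 343/16

104811/1024


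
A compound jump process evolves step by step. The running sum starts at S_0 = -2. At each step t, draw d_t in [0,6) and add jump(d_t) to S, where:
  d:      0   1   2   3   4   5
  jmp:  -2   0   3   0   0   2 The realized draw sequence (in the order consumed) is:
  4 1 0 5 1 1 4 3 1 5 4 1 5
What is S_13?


2

t=0: S=-2, d=4, jump=0, S_1=-2
t=1: S=-2, d=1, jump=0, S_2=-2
t=2: S=-2, d=0, jump=-2, S_3=-4
t=3: S=-4, d=5, jump=2, S_4=-2
t=4: S=-2, d=1, jump=0, S_5=-2
t=5: S=-2, d=1, jump=0, S_6=-2
t=6: S=-2, d=4, jump=0, S_7=-2
t=7: S=-2, d=3, jump=0, S_8=-2
t=8: S=-2, d=1, jump=0, S_9=-2
t=9: S=-2, d=5, jump=2, S_10=0
t=10: S=0, d=4, jump=0, S_11=0
t=11: S=0, d=1, jump=0, S_12=0
t=12: S=0, d=5, jump=2, S_13=2


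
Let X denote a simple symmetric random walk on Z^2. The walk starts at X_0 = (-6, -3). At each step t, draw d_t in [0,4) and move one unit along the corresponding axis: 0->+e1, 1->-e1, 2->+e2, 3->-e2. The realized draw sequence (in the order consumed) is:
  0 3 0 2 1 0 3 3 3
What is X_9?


(-4, -6)

t=0: X=(-6, -3), d=0 → +e1, X_1=(-5, -3)
t=1: X=(-5, -3), d=3 → -e2, X_2=(-5, -4)
t=2: X=(-5, -4), d=0 → +e1, X_3=(-4, -4)
t=3: X=(-4, -4), d=2 → +e2, X_4=(-4, -3)
t=4: X=(-4, -3), d=1 → -e1, X_5=(-5, -3)
t=5: X=(-5, -3), d=0 → +e1, X_6=(-4, -3)
t=6: X=(-4, -3), d=3 → -e2, X_7=(-4, -4)
t=7: X=(-4, -4), d=3 → -e2, X_8=(-4, -5)
t=8: X=(-4, -5), d=3 → -e2, X_9=(-4, -6)


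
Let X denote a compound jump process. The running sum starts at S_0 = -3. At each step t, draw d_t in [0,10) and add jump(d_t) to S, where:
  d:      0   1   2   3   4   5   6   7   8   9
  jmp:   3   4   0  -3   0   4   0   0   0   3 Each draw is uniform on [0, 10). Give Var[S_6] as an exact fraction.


Outcome values over d=0..9: [3, 4, 0, -3, 0, 4, 0, 0, 0, 3]
Σy = 11, Σy² = 59, M = 10
μ = 11/10 = 11/10,  σ² = 59/10 − (11/10)² = 469/100
Independent increments: Var[S_6] = 6·σ² = 6·(469/100) = 1407/50

1407/50


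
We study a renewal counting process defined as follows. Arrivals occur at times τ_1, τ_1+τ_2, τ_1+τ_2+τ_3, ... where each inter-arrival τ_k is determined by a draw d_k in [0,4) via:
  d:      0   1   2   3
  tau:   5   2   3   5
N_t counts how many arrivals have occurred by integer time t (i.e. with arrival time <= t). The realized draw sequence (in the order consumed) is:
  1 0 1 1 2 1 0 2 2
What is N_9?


3

draw d_1=1: τ_1=2, arrival time A_1=2
draw d_2=0: τ_2=5, arrival time A_2=7
draw d_3=1: τ_3=2, arrival time A_3=9
draw d_4=1: τ_4=2, arrival time A_4=11
draw d_5=2: τ_5=3, arrival time A_5=14
draw d_6=1: τ_6=2, arrival time A_6=16
draw d_7=0: τ_7=5, arrival time A_7=21
draw d_8=2: τ_8=3, arrival time A_8=24
draw d_9=2: τ_9=3, arrival time A_9=27
N_t over t=0..9: 0:0 1:0 2:1 3:1 4:1 5:1 6:1 7:2 8:2 9:3


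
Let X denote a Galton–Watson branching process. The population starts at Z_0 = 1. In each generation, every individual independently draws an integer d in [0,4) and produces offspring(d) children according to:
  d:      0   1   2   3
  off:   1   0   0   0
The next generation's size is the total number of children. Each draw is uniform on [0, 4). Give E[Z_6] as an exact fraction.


Outcome values over d=0..3: [1, 0, 0, 0]
Σy = 1, Σy² = 1, M = 4
μ = 1/4 = 1/4,  σ² = 1/4 − (1/4)² = 3/16
E[Z_0] = 1
E[Z_1] = 1/4·E[Z_0] = 1/4
E[Z_2] = 1/4·E[Z_1] = 1/16
E[Z_3] = 1/4·E[Z_2] = 1/64
E[Z_4] = 1/4·E[Z_3] = 1/256
E[Z_5] = 1/4·E[Z_4] = 1/1024
E[Z_6] = 1/4·E[Z_5] = 1/4096

1/4096


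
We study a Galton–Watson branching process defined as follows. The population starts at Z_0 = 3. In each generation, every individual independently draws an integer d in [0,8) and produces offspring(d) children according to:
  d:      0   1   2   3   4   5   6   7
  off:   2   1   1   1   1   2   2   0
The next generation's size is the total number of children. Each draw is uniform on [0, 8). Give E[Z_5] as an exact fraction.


9375/1024

Outcome values over d=0..7: [2, 1, 1, 1, 1, 2, 2, 0]
Σy = 10, Σy² = 16, M = 8
μ = 10/8 = 5/4,  σ² = 16/8 − (5/4)² = 7/16
E[Z_0] = 3
E[Z_1] = 5/4·E[Z_0] = 15/4
E[Z_2] = 5/4·E[Z_1] = 75/16
E[Z_3] = 5/4·E[Z_2] = 375/64
E[Z_4] = 5/4·E[Z_3] = 1875/256
E[Z_5] = 5/4·E[Z_4] = 9375/1024


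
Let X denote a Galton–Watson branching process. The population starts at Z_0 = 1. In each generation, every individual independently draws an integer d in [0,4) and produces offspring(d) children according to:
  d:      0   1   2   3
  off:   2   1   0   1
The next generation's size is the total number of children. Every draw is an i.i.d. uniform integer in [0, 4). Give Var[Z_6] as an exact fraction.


Outcome values over d=0..3: [2, 1, 0, 1]
Σy = 4, Σy² = 6, M = 4
μ = 4/4 = 1,  σ² = 6/4 − (1)² = 1/2
V_0 = 0, E_0 = 1
V_1 = 1/2·E_0 + (1)²·V_0 = 1/2;  E_1 = 1
V_2 = 1/2·E_1 + (1)²·V_1 = 1;  E_2 = 1
V_3 = 1/2·E_2 + (1)²·V_2 = 3/2;  E_3 = 1
V_4 = 1/2·E_3 + (1)²·V_3 = 2;  E_4 = 1
V_5 = 1/2·E_4 + (1)²·V_4 = 5/2;  E_5 = 1
V_6 = 1/2·E_5 + (1)²·V_5 = 3;  E_6 = 1

3


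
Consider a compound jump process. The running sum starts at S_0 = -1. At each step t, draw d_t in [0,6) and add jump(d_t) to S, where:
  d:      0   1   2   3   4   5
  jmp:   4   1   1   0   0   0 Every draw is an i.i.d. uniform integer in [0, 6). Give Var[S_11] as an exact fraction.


Outcome values over d=0..5: [4, 1, 1, 0, 0, 0]
Σy = 6, Σy² = 18, M = 6
μ = 6/6 = 1,  σ² = 18/6 − (1)² = 2
Independent increments: Var[S_11] = 11·σ² = 11·(2) = 22

22


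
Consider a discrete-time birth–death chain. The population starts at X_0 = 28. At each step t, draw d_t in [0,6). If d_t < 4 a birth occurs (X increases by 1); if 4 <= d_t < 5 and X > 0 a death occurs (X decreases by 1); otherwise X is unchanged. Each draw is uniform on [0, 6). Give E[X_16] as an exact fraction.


36

X can drop by at most 1 per step and X_0 = 28 > T = 16, so X_t >= 28 − t >= 12 > 0 for every t <= 16: the floor at 0 (the 'and X > 0' condition) never binds. Hence X_16 = X_0 + Σ_{t<16} Y_t with i.i.d. increments Y_t = y(d_t) ∈ {+1, −1, 0}.
Outcome values over d=0..5: [1, 1, 1, 1, -1, 0]
Σy = 3, Σy² = 5, M = 6
μ = 3/6 = 1/2,  σ² = 5/6 − (1/2)² = 7/12
E[X_16] = 28 + 16·(1/2) = 36


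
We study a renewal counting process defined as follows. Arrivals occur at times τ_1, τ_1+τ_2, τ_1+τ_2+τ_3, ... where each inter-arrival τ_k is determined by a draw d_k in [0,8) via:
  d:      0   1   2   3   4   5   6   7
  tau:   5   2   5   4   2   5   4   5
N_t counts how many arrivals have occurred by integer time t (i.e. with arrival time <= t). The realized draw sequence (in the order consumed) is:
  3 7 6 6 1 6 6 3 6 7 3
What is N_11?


draw d_1=3: τ_1=4, arrival time A_1=4
draw d_2=7: τ_2=5, arrival time A_2=9
draw d_3=6: τ_3=4, arrival time A_3=13
draw d_4=6: τ_4=4, arrival time A_4=17
draw d_5=1: τ_5=2, arrival time A_5=19
draw d_6=6: τ_6=4, arrival time A_6=23
draw d_7=6: τ_7=4, arrival time A_7=27
draw d_8=3: τ_8=4, arrival time A_8=31
draw d_9=6: τ_9=4, arrival time A_9=35
draw d_10=7: τ_10=5, arrival time A_10=40
draw d_11=3: τ_11=4, arrival time A_11=44
N_t over t=0..11: 0:0 1:0 2:0 3:0 4:1 5:1 6:1 7:1 8:1 9:2 10:2 11:2

2


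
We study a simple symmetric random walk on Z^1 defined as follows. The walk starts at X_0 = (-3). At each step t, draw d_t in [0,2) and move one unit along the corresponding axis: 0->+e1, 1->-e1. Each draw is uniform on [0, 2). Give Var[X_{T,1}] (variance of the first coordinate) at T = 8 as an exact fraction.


Outcome values over d=0..1: [1, -1]
Σy = 0, Σy² = 2, M = 2
μ = 0/2 = 0,  σ² = 2/2 − (0)² = 1
Independent increments: Var[X_8] = 8·σ² = 8·(1) = 8

8


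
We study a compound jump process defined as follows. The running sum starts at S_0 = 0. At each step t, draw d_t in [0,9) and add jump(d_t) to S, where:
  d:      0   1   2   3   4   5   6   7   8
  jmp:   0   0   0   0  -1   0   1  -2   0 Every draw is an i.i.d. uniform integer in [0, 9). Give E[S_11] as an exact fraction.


Outcome values over d=0..8: [0, 0, 0, 0, -1, 0, 1, -2, 0]
Σy = -2, Σy² = 6, M = 9
μ = -2/9 = -2/9,  σ² = 6/9 − (-2/9)² = 50/81
E[S_11] = 0 + 11·(-2/9) = -22/9

-22/9


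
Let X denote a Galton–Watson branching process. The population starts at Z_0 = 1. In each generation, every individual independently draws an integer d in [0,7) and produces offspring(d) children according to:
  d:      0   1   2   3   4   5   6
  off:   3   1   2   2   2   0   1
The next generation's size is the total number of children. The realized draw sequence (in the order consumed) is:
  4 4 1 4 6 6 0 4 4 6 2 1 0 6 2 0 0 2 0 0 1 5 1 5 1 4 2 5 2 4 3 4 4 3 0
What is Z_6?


28

gen 0: Z_0=1, draws=[4], offspring=[2], Z_1=2
gen 1: Z_1=2, draws=[4, 1], offspring=[2, 1], Z_2=3
gen 2: Z_2=3, draws=[4, 6, 6], offspring=[2, 1, 1], Z_3=4
gen 3: Z_3=4, draws=[0, 4, 4, 6], offspring=[3, 2, 2, 1], Z_4=8
gen 4: Z_4=8, draws=[2, 1, 0, 6, 2, 0, 0, 2], offspring=[2, 1, 3, 1, 2, 3, 3, 2], Z_5=17
gen 5: Z_5=17, draws=[0, 0, 1, 5, 1, 5, 1, 4, 2, 5, 2, 4, 3, 4, 4, 3, 0], offspring=[3, 3, 1, 0, 1, 0, 1, 2, 2, 0, 2, 2, 2, 2, 2, 2, 3], Z_6=28


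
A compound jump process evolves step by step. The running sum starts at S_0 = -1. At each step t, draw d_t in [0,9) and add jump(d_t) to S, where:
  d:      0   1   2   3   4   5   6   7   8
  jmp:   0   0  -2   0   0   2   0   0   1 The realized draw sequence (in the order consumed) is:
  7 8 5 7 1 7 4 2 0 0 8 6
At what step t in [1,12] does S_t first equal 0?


2

t=0: S=-1, d=7, jump=0, S_1=-1
t=1: S=-1, d=8, jump=1, S_2=0
t=2: S=0, d=5, jump=2, S_3=2
t=3: S=2, d=7, jump=0, S_4=2
t=4: S=2, d=1, jump=0, S_5=2
t=5: S=2, d=7, jump=0, S_6=2
t=6: S=2, d=4, jump=0, S_7=2
t=7: S=2, d=2, jump=-2, S_8=0
t=8: S=0, d=0, jump=0, S_9=0
t=9: S=0, d=0, jump=0, S_10=0
t=10: S=0, d=8, jump=1, S_11=1
t=11: S=1, d=6, jump=0, S_12=1


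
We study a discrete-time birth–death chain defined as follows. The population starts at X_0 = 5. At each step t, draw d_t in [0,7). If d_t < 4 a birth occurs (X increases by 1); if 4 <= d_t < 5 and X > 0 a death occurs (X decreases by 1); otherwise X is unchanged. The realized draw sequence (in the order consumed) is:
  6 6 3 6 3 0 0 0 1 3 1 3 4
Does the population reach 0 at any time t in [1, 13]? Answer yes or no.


t=0: X=5, d=6 → hold, X_1=5
t=1: X=5, d=6 → hold, X_2=5
t=2: X=5, d=3 → birth, X_3=6
t=3: X=6, d=6 → hold, X_4=6
t=4: X=6, d=3 → birth, X_5=7
t=5: X=7, d=0 → birth, X_6=8
t=6: X=8, d=0 → birth, X_7=9
t=7: X=9, d=0 → birth, X_8=10
t=8: X=10, d=1 → birth, X_9=11
t=9: X=11, d=3 → birth, X_10=12
t=10: X=12, d=1 → birth, X_11=13
t=11: X=13, d=3 → birth, X_12=14
t=12: X=14, d=4 → death, X_13=13

no


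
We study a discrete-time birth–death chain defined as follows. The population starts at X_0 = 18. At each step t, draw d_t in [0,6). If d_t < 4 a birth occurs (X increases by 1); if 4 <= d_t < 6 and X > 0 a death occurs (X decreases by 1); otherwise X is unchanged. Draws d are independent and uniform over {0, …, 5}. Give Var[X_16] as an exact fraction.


X can drop by at most 1 per step and X_0 = 18 > T = 16, so X_t >= 18 − t >= 2 > 0 for every t <= 16: the floor at 0 (the 'and X > 0' condition) never binds. Hence X_16 = X_0 + Σ_{t<16} Y_t with i.i.d. increments Y_t = y(d_t) ∈ {+1, −1, 0}.
Outcome values over d=0..5: [1, 1, 1, 1, -1, -1]
Σy = 2, Σy² = 6, M = 6
μ = 2/6 = 1/3,  σ² = 6/6 − (1/3)² = 8/9
Independent increments: Var[X_16] = 16·σ² = 16·(8/9) = 128/9

128/9


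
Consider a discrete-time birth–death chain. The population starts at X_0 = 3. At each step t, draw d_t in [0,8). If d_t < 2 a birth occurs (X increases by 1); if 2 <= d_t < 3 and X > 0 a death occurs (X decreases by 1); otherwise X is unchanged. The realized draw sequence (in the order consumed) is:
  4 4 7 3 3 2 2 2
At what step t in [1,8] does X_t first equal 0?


8

t=0: X=3, d=4 → hold, X_1=3
t=1: X=3, d=4 → hold, X_2=3
t=2: X=3, d=7 → hold, X_3=3
t=3: X=3, d=3 → hold, X_4=3
t=4: X=3, d=3 → hold, X_5=3
t=5: X=3, d=2 → death, X_6=2
t=6: X=2, d=2 → death, X_7=1
t=7: X=1, d=2 → death, X_8=0


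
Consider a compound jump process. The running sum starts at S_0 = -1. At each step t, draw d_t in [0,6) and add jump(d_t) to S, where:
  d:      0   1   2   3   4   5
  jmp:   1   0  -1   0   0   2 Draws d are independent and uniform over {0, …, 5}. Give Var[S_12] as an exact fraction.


32/3

Outcome values over d=0..5: [1, 0, -1, 0, 0, 2]
Σy = 2, Σy² = 6, M = 6
μ = 2/6 = 1/3,  σ² = 6/6 − (1/3)² = 8/9
Independent increments: Var[S_12] = 12·σ² = 12·(8/9) = 32/3


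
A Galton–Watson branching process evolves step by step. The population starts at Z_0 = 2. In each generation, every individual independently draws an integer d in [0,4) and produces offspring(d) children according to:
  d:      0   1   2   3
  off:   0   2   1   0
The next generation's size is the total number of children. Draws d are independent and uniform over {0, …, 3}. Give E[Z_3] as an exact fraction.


27/32

Outcome values over d=0..3: [0, 2, 1, 0]
Σy = 3, Σy² = 5, M = 4
μ = 3/4 = 3/4,  σ² = 5/4 − (3/4)² = 11/16
E[Z_0] = 2
E[Z_1] = 3/4·E[Z_0] = 3/2
E[Z_2] = 3/4·E[Z_1] = 9/8
E[Z_3] = 3/4·E[Z_2] = 27/32


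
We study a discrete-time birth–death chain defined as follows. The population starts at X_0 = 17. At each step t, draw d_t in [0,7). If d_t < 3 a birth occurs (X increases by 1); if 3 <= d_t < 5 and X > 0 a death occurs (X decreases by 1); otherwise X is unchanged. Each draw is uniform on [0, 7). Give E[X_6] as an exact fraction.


X can drop by at most 1 per step and X_0 = 17 > T = 6, so X_t >= 17 − t >= 11 > 0 for every t <= 6: the floor at 0 (the 'and X > 0' condition) never binds. Hence X_6 = X_0 + Σ_{t<6} Y_t with i.i.d. increments Y_t = y(d_t) ∈ {+1, −1, 0}.
Outcome values over d=0..6: [1, 1, 1, -1, -1, 0, 0]
Σy = 1, Σy² = 5, M = 7
μ = 1/7 = 1/7,  σ² = 5/7 − (1/7)² = 34/49
E[X_6] = 17 + 6·(1/7) = 125/7

125/7


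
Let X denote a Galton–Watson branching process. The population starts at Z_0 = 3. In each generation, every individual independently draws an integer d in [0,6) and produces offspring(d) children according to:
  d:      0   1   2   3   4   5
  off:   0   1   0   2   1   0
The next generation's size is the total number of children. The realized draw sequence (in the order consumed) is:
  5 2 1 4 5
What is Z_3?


0

gen 0: Z_0=3, draws=[5, 2, 1], offspring=[0, 0, 1], Z_1=1
gen 1: Z_1=1, draws=[4], offspring=[1], Z_2=1
gen 2: Z_2=1, draws=[5], offspring=[0], Z_3=0


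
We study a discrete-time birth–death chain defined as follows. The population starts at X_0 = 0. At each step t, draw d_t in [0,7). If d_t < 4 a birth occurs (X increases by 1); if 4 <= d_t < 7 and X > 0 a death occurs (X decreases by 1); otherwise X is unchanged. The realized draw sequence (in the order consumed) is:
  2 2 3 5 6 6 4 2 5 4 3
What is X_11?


t=0: X=0, d=2 → birth, X_1=1
t=1: X=1, d=2 → birth, X_2=2
t=2: X=2, d=3 → birth, X_3=3
t=3: X=3, d=5 → death, X_4=2
t=4: X=2, d=6 → death, X_5=1
t=5: X=1, d=6 → death, X_6=0
t=6: X=0, d=4 → hold, X_7=0
t=7: X=0, d=2 → birth, X_8=1
t=8: X=1, d=5 → death, X_9=0
t=9: X=0, d=4 → hold, X_10=0
t=10: X=0, d=3 → birth, X_11=1

1


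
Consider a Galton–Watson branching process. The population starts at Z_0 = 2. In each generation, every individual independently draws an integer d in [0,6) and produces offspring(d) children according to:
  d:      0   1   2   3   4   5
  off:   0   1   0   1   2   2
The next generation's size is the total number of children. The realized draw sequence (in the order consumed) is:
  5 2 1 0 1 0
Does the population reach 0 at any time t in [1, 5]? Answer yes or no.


gen 0: Z_0=2, draws=[5, 2], offspring=[2, 0], Z_1=2
gen 1: Z_1=2, draws=[1, 0], offspring=[1, 0], Z_2=1
gen 2: Z_2=1, draws=[1], offspring=[1], Z_3=1
gen 3: Z_3=1, draws=[0], offspring=[0], Z_4=0
gen 4: Z_4=0, draws=[], offspring=[], Z_5=0

yes


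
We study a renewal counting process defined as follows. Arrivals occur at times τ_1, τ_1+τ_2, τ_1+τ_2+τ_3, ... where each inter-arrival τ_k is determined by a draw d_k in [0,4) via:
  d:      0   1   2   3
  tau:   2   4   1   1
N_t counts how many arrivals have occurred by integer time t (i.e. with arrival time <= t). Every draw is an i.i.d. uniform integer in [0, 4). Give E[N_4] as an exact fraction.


Inter-arrival values over d=0..3: [2, 4, 1, 1]
Each d has probability 1/4, so the pmf of τ is: f(1) = 1/2, f(2) = 1/4, f(4) = 1/4
Renewal equation for m(n) = E[N_n]: condition on τ_1 = k (if k <= n, one arrival plus a fresh copy on the remaining n−k steps): m(n) = F(n) + Σ_{k<=n} f(k)·m(n−k), where F(n) = P(τ <= n) and m(0) = 0
m(1) = F(1) = 1/2
m(2) = F(2) + f(1)·m(1) = 3/4 + 1/2·1/2 = 1
m(3) = F(3) + f(1)·m(2) + f(2)·m(1) = 3/4 + 1/2·1 + 1/4·1/2 = 11/8
m(4) = F(4) + f(1)·m(3) + f(2)·m(2) = 1 + 1/2·11/8 + 1/4·1 = 31/16
E[N_4] = m(4) = 31/16

31/16


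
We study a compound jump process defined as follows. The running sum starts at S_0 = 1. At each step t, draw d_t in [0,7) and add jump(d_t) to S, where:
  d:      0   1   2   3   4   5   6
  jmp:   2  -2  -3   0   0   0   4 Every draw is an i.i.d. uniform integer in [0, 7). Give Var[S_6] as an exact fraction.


Outcome values over d=0..6: [2, -2, -3, 0, 0, 0, 4]
Σy = 1, Σy² = 33, M = 7
μ = 1/7 = 1/7,  σ² = 33/7 − (1/7)² = 230/49
Independent increments: Var[S_6] = 6·σ² = 6·(230/49) = 1380/49

1380/49


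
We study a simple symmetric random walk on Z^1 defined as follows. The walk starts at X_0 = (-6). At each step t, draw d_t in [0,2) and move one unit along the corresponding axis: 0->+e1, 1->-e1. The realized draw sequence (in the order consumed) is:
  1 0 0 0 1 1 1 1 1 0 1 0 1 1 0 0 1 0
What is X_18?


(-8)

t=0: X=(-6), d=1 → -e1, X_1=(-7)
t=1: X=(-7), d=0 → +e1, X_2=(-6)
t=2: X=(-6), d=0 → +e1, X_3=(-5)
t=3: X=(-5), d=0 → +e1, X_4=(-4)
t=4: X=(-4), d=1 → -e1, X_5=(-5)
t=5: X=(-5), d=1 → -e1, X_6=(-6)
t=6: X=(-6), d=1 → -e1, X_7=(-7)
t=7: X=(-7), d=1 → -e1, X_8=(-8)
t=8: X=(-8), d=1 → -e1, X_9=(-9)
t=9: X=(-9), d=0 → +e1, X_10=(-8)
t=10: X=(-8), d=1 → -e1, X_11=(-9)
t=11: X=(-9), d=0 → +e1, X_12=(-8)
t=12: X=(-8), d=1 → -e1, X_13=(-9)
t=13: X=(-9), d=1 → -e1, X_14=(-10)
t=14: X=(-10), d=0 → +e1, X_15=(-9)
t=15: X=(-9), d=0 → +e1, X_16=(-8)
t=16: X=(-8), d=1 → -e1, X_17=(-9)
t=17: X=(-9), d=0 → +e1, X_18=(-8)


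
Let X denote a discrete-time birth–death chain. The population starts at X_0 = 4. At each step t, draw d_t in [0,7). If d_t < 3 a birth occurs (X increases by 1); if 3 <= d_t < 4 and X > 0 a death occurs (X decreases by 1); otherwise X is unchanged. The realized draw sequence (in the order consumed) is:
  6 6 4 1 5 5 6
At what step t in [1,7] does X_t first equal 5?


4

t=0: X=4, d=6 → hold, X_1=4
t=1: X=4, d=6 → hold, X_2=4
t=2: X=4, d=4 → hold, X_3=4
t=3: X=4, d=1 → birth, X_4=5
t=4: X=5, d=5 → hold, X_5=5
t=5: X=5, d=5 → hold, X_6=5
t=6: X=5, d=6 → hold, X_7=5


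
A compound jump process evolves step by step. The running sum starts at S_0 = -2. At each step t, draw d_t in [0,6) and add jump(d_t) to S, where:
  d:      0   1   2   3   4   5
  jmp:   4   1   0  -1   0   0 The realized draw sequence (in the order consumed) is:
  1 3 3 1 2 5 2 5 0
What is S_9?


t=0: S=-2, d=1, jump=1, S_1=-1
t=1: S=-1, d=3, jump=-1, S_2=-2
t=2: S=-2, d=3, jump=-1, S_3=-3
t=3: S=-3, d=1, jump=1, S_4=-2
t=4: S=-2, d=2, jump=0, S_5=-2
t=5: S=-2, d=5, jump=0, S_6=-2
t=6: S=-2, d=2, jump=0, S_7=-2
t=7: S=-2, d=5, jump=0, S_8=-2
t=8: S=-2, d=0, jump=4, S_9=2

2


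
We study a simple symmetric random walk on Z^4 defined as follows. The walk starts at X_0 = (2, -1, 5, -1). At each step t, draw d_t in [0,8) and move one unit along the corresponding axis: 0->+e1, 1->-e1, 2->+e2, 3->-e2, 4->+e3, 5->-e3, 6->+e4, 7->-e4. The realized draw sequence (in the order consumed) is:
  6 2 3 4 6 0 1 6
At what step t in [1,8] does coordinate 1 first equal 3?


t=0: X=(2, -1, 5, -1), d=6 → +e4, X_1=(2, -1, 5, 0)
t=1: X=(2, -1, 5, 0), d=2 → +e2, X_2=(2, 0, 5, 0)
t=2: X=(2, 0, 5, 0), d=3 → -e2, X_3=(2, -1, 5, 0)
t=3: X=(2, -1, 5, 0), d=4 → +e3, X_4=(2, -1, 6, 0)
t=4: X=(2, -1, 6, 0), d=6 → +e4, X_5=(2, -1, 6, 1)
t=5: X=(2, -1, 6, 1), d=0 → +e1, X_6=(3, -1, 6, 1)
t=6: X=(3, -1, 6, 1), d=1 → -e1, X_7=(2, -1, 6, 1)
t=7: X=(2, -1, 6, 1), d=6 → +e4, X_8=(2, -1, 6, 2)

6


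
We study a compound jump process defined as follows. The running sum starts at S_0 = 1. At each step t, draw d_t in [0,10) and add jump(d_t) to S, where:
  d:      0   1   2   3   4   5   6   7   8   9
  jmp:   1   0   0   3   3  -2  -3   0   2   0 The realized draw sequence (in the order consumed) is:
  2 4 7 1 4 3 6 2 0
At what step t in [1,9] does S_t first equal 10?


6

t=0: S=1, d=2, jump=0, S_1=1
t=1: S=1, d=4, jump=3, S_2=4
t=2: S=4, d=7, jump=0, S_3=4
t=3: S=4, d=1, jump=0, S_4=4
t=4: S=4, d=4, jump=3, S_5=7
t=5: S=7, d=3, jump=3, S_6=10
t=6: S=10, d=6, jump=-3, S_7=7
t=7: S=7, d=2, jump=0, S_8=7
t=8: S=7, d=0, jump=1, S_9=8


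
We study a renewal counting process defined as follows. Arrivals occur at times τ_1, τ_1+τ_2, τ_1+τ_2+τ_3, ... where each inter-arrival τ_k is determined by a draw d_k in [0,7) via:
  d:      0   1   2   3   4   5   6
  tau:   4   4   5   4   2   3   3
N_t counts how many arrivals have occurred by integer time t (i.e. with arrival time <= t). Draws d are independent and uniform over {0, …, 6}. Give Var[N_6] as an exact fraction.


Inter-arrival values over d=0..6: [4, 4, 5, 4, 2, 3, 3]
Each d has probability 1/7, so the pmf of τ is: f(2) = 1/7, f(3) = 2/7, f(4) = 3/7, f(5) = 1/7
Let p_n(j) = P(N_n = j), with p_0 = [1]. Condition on τ_1: p_n(0) = P(τ > n), and for j >= 1, p_n(j) = Σ_{k<=n} f(k)·p_{n−k}(j−1)
p_1 = [1]  (j = 0)
p_2 = [6/7, 1/7]  (j = 0..1)
p_3 = [4/7, 3/7]  (j = 0..1)
p_4 = [1/7, 41/49, 1/49]  (j = 0..2)
p_5 = [0, 44/49, 5/49]  (j = 0..2)
p_6 = [0, 34/49, 104/343, 1/343]  (j = 0..3)
E[N_6] = Σ j·p_6(j) = 449/343;  E[N_6²] = Σ j²·p_6(j) = 663/343
Var[N_6] = 663/343 − (449/343)² = 25808/117649

25808/117649


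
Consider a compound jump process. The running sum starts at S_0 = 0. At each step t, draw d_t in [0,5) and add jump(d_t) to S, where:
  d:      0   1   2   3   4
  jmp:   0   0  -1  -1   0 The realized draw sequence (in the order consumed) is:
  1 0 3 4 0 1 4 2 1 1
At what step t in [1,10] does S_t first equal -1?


t=0: S=0, d=1, jump=0, S_1=0
t=1: S=0, d=0, jump=0, S_2=0
t=2: S=0, d=3, jump=-1, S_3=-1
t=3: S=-1, d=4, jump=0, S_4=-1
t=4: S=-1, d=0, jump=0, S_5=-1
t=5: S=-1, d=1, jump=0, S_6=-1
t=6: S=-1, d=4, jump=0, S_7=-1
t=7: S=-1, d=2, jump=-1, S_8=-2
t=8: S=-2, d=1, jump=0, S_9=-2
t=9: S=-2, d=1, jump=0, S_10=-2

3


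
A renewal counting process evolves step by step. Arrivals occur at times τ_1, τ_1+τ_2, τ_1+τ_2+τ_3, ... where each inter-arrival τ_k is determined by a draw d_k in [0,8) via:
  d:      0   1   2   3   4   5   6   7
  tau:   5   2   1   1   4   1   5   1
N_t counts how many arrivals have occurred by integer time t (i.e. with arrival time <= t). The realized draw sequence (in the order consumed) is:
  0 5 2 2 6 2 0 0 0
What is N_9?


4

draw d_1=0: τ_1=5, arrival time A_1=5
draw d_2=5: τ_2=1, arrival time A_2=6
draw d_3=2: τ_3=1, arrival time A_3=7
draw d_4=2: τ_4=1, arrival time A_4=8
draw d_5=6: τ_5=5, arrival time A_5=13
draw d_6=2: τ_6=1, arrival time A_6=14
draw d_7=0: τ_7=5, arrival time A_7=19
draw d_8=0: τ_8=5, arrival time A_8=24
draw d_9=0: τ_9=5, arrival time A_9=29
N_t over t=0..9: 0:0 1:0 2:0 3:0 4:0 5:1 6:2 7:3 8:4 9:4


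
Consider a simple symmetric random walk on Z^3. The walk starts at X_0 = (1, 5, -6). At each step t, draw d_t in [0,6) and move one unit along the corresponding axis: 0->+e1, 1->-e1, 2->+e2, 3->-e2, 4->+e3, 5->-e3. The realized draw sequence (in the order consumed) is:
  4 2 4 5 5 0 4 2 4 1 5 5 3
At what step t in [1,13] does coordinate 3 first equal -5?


1

t=0: X=(1, 5, -6), d=4 → +e3, X_1=(1, 5, -5)
t=1: X=(1, 5, -5), d=2 → +e2, X_2=(1, 6, -5)
t=2: X=(1, 6, -5), d=4 → +e3, X_3=(1, 6, -4)
t=3: X=(1, 6, -4), d=5 → -e3, X_4=(1, 6, -5)
t=4: X=(1, 6, -5), d=5 → -e3, X_5=(1, 6, -6)
t=5: X=(1, 6, -6), d=0 → +e1, X_6=(2, 6, -6)
t=6: X=(2, 6, -6), d=4 → +e3, X_7=(2, 6, -5)
t=7: X=(2, 6, -5), d=2 → +e2, X_8=(2, 7, -5)
t=8: X=(2, 7, -5), d=4 → +e3, X_9=(2, 7, -4)
t=9: X=(2, 7, -4), d=1 → -e1, X_10=(1, 7, -4)
t=10: X=(1, 7, -4), d=5 → -e3, X_11=(1, 7, -5)
t=11: X=(1, 7, -5), d=5 → -e3, X_12=(1, 7, -6)
t=12: X=(1, 7, -6), d=3 → -e2, X_13=(1, 6, -6)


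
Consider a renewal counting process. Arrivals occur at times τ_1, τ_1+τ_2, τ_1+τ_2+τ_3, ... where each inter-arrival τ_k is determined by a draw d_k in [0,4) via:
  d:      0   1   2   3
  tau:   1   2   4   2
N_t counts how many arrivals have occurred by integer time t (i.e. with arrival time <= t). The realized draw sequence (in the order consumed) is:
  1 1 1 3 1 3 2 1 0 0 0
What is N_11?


draw d_1=1: τ_1=2, arrival time A_1=2
draw d_2=1: τ_2=2, arrival time A_2=4
draw d_3=1: τ_3=2, arrival time A_3=6
draw d_4=3: τ_4=2, arrival time A_4=8
draw d_5=1: τ_5=2, arrival time A_5=10
draw d_6=3: τ_6=2, arrival time A_6=12
draw d_7=2: τ_7=4, arrival time A_7=16
draw d_8=1: τ_8=2, arrival time A_8=18
draw d_9=0: τ_9=1, arrival time A_9=19
draw d_10=0: τ_10=1, arrival time A_10=20
draw d_11=0: τ_11=1, arrival time A_11=21
N_t over t=0..11: 0:0 1:0 2:1 3:1 4:2 5:2 6:3 7:3 8:4 9:4 10:5 11:5

5
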